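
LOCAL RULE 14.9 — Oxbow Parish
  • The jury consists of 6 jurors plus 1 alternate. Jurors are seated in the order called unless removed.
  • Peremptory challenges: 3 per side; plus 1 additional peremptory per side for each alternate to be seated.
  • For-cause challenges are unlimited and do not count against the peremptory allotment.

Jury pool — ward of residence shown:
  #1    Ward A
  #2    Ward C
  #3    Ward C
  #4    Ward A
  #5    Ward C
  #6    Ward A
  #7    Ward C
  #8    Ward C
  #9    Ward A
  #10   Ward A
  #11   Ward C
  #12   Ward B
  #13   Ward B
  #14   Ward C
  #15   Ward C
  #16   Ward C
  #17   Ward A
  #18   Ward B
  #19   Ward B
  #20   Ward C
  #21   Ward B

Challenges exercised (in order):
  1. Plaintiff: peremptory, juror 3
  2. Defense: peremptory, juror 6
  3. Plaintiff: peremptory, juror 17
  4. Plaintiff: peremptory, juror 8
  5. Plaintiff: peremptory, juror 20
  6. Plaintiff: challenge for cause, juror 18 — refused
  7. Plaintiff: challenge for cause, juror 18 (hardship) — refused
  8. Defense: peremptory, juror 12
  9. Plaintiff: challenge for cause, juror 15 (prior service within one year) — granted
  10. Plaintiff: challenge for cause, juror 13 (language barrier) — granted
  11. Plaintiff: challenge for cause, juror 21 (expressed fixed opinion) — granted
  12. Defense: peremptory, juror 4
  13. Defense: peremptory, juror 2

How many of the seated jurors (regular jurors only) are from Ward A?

Removed: #2, #3, #4, #6, #8, #12, #13, #15, #17, #20, #21.
Seated jurors 1–6: #1, #5, #7, #9, #10, #11 (alternates #14 not counted).
Of those, in Ward A: #1, #9, #10 → 3.

3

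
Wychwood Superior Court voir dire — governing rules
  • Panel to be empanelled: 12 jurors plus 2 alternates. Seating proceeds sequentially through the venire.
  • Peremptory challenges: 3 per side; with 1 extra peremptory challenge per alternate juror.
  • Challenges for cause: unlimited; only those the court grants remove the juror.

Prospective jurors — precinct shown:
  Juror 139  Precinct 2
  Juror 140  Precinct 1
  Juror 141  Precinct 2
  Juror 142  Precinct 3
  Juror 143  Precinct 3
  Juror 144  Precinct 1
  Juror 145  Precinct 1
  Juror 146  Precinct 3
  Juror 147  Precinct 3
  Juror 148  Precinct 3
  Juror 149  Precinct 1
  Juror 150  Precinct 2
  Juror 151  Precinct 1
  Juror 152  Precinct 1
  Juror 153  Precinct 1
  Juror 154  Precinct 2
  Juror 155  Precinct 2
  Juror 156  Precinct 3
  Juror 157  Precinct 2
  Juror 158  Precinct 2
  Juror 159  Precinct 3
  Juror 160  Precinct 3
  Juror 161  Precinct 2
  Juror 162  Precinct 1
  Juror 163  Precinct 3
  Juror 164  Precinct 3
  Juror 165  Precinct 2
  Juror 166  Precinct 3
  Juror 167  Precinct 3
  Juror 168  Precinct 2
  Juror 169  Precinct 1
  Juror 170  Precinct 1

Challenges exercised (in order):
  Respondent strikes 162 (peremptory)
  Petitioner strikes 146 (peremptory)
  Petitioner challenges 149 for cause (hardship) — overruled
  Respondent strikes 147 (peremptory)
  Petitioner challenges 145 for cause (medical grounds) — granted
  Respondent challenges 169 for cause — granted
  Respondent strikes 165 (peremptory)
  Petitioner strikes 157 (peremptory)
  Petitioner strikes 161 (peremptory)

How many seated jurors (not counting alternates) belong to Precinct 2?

3

Removed: #145, #146, #147, #157, #161, #162, #165, #169.
Seated jurors 1–12: #139, #140, #141, #142, #143, #144, #148, #149, #150, #151, #152, #153 (alternates #154, #155 not counted).
Of those, in Precinct 2: #139, #141, #150 → 3.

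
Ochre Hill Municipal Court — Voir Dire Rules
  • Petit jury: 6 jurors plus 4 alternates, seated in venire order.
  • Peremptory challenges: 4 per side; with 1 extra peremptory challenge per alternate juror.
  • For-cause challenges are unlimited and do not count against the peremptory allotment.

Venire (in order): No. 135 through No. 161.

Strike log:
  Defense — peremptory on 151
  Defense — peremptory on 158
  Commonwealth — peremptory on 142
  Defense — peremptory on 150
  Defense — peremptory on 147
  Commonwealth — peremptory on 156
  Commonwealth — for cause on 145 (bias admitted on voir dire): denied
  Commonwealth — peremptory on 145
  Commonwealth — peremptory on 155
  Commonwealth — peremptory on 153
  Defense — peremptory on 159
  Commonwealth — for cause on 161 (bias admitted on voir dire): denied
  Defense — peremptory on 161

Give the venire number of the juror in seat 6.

Removed: #142, #145, #147, #150, #151, #153, #155, #156, #158, #159, #161.
Seating in order: seats 1–6 → #135, #136, #137, #138, #139, #140; alternates → #141, #143, #144, #146.
So seat 6 is #140.

140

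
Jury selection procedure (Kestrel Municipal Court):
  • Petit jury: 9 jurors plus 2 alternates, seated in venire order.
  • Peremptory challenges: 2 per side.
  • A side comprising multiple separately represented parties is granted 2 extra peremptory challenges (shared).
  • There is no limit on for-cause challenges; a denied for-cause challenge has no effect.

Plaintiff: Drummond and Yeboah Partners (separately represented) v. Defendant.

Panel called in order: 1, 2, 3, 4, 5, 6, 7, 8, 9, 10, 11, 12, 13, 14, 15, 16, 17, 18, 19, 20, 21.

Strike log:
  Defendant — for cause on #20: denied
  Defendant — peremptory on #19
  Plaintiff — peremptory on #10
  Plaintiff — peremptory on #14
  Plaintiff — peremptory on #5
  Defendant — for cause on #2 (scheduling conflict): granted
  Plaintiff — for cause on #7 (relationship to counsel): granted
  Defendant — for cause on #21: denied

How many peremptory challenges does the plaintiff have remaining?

1

Plaintiff allotment: 2 base + 2 multi-party = 4.
Plaintiff peremptories used: #10, #14, #5 — 3 (the for-cause on #7 doesn't count).
Remaining: 4 − 3 = 1.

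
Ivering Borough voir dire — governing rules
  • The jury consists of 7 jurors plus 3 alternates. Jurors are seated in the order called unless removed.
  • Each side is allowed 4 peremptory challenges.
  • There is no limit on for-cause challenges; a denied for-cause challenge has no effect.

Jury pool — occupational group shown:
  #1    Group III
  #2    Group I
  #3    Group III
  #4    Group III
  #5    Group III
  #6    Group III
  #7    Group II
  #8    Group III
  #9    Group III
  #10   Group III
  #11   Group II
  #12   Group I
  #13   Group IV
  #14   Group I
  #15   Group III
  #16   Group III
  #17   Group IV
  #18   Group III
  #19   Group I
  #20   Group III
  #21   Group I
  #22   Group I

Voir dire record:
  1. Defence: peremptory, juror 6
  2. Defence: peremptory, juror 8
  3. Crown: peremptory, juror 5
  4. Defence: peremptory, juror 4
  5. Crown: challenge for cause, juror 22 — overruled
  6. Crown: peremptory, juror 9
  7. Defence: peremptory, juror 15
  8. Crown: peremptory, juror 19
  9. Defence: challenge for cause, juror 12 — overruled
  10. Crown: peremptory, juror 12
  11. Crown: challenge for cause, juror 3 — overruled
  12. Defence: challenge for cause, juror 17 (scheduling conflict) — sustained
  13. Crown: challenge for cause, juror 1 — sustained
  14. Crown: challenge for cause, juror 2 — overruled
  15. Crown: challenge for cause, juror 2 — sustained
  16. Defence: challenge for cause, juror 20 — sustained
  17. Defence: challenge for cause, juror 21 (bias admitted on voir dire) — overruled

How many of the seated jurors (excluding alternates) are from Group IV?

1

Removed: #1, #2, #4, #5, #6, #8, #9, #12, #15, #17, #19, #20.
Seated jurors 1–7: #3, #7, #10, #11, #13, #14, #16 (alternates #18, #21, #22 not counted).
Of those, in Group IV: #13 → 1.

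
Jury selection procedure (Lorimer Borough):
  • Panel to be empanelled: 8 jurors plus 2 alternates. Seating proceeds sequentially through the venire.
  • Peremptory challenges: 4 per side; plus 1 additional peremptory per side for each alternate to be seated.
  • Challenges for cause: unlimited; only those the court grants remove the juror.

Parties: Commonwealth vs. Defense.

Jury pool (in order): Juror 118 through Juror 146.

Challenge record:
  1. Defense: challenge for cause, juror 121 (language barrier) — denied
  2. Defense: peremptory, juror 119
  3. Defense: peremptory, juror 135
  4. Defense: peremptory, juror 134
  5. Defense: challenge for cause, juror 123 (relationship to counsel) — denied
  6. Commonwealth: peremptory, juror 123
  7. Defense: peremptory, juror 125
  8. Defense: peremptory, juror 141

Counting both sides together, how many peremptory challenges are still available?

6

Commonwealth allotment: 4 base + 1 × 2 alternates = 6. Defense allotment: 4 base + 1 × 2 alternates = 6.
Commonwealth peremptories used: #123 — 1.
Defense peremptories used: #119, #135, #134, #125, #141 — 5 (for-cause on #121, #123 don't count).
Remaining: (6 − 1) + (6 − 5) = 6.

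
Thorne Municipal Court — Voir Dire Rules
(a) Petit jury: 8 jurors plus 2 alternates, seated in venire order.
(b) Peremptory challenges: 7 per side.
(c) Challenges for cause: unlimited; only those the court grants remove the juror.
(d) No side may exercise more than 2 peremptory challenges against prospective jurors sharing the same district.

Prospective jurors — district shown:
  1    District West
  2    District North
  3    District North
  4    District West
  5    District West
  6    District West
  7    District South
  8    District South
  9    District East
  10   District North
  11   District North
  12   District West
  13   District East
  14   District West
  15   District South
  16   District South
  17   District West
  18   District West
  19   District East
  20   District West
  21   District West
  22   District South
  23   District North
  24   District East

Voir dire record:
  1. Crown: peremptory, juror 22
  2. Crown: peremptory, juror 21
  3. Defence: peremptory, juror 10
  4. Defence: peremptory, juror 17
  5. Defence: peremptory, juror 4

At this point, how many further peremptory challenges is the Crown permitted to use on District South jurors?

1

Crown peremptories so far: #22, #21 — 2 of 7 used, 5 left overall.
Against District South: #22 — 1 used; per-district cap 2 leaves 1.
Binding limit: min(5, 1) = 1.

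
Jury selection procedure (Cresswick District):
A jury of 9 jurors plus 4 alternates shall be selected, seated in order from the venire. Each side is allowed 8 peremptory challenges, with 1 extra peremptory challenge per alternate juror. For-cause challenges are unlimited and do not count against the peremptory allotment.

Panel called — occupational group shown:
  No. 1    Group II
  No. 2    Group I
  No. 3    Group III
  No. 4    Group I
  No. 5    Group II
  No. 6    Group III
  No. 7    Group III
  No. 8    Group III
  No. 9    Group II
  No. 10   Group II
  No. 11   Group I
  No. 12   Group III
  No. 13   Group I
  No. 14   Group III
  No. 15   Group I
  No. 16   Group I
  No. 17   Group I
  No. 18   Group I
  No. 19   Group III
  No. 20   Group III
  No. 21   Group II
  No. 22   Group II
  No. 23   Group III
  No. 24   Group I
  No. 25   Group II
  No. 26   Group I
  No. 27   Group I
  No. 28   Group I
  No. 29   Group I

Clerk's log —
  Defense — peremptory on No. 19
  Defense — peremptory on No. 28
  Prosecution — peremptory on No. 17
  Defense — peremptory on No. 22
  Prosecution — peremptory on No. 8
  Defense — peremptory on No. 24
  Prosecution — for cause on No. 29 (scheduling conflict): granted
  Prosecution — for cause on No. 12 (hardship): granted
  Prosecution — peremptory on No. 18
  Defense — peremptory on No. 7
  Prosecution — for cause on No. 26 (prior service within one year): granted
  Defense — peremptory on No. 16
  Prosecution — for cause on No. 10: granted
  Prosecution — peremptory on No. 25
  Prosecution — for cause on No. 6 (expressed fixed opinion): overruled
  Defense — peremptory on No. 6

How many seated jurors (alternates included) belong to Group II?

4

Removed: #6, #7, #8, #10, #12, #16, #17, #18, #19, #22, #24, #25, #26, #28, #29.
Seated (13 incl. alternates): #1, #2, #3, #4, #5, #9, #11, #13, #14, #15, #20, #21, #23.
Of those, in Group II: #1, #5, #9, #21 → 4.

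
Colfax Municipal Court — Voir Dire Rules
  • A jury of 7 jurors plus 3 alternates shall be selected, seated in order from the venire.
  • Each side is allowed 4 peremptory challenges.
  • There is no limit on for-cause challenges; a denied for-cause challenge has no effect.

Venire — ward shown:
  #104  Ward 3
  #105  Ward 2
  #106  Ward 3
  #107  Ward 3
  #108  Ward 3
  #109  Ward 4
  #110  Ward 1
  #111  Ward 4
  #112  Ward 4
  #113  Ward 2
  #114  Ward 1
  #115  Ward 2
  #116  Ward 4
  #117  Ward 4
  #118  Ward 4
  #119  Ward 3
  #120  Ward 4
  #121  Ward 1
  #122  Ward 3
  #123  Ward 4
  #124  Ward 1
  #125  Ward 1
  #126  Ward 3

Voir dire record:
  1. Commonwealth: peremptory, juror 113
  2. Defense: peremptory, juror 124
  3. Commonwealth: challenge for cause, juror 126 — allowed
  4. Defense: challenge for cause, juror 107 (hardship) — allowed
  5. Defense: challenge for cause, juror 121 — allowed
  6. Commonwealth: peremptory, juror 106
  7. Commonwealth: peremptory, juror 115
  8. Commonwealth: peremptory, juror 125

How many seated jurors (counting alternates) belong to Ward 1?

Removed: #106, #107, #113, #115, #121, #124, #125, #126.
Seated (10 incl. alternates): #104, #105, #108, #109, #110, #111, #112, #114, #116, #117.
Of those, in Ward 1: #110, #114 → 2.

2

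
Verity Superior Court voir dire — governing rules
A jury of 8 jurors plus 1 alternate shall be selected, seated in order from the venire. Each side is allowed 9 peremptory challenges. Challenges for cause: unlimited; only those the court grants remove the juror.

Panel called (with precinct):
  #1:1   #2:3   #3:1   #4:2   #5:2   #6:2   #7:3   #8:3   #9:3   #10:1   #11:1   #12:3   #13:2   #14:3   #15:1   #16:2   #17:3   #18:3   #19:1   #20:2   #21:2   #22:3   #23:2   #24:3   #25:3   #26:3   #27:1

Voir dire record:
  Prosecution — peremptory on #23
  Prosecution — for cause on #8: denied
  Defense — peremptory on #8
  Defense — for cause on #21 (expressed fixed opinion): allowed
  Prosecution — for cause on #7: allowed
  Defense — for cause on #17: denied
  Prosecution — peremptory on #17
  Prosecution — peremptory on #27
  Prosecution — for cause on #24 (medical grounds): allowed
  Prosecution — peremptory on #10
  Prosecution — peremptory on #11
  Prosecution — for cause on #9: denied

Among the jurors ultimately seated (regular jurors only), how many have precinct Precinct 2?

Removed: #7, #8, #10, #11, #17, #21, #23, #24, #27.
Seated jurors 1–8: #1, #2, #3, #4, #5, #6, #9, #12 (alternates #13 not counted).
Of those, in Precinct 2: #4, #5, #6 → 3.

3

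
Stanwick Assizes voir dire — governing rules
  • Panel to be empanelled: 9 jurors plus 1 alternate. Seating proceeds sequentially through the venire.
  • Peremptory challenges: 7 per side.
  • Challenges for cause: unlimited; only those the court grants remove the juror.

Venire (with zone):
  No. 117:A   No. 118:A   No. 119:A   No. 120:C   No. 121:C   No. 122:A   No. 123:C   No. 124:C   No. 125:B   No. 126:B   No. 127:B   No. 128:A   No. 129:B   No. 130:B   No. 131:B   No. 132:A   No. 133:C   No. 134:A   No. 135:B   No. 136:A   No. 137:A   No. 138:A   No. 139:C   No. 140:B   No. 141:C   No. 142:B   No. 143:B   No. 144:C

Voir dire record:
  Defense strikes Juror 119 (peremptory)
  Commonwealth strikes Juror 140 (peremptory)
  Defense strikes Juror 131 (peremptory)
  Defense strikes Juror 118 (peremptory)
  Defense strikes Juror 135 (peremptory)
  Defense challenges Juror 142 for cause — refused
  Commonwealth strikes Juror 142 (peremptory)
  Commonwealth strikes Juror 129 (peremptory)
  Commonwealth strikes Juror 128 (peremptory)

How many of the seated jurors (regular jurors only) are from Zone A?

Removed: #118, #119, #128, #129, #131, #135, #140, #142.
Seated jurors 1–9: #117, #120, #121, #122, #123, #124, #125, #126, #127 (alternates #130 not counted).
Of those, in Zone A: #117, #122 → 2.

2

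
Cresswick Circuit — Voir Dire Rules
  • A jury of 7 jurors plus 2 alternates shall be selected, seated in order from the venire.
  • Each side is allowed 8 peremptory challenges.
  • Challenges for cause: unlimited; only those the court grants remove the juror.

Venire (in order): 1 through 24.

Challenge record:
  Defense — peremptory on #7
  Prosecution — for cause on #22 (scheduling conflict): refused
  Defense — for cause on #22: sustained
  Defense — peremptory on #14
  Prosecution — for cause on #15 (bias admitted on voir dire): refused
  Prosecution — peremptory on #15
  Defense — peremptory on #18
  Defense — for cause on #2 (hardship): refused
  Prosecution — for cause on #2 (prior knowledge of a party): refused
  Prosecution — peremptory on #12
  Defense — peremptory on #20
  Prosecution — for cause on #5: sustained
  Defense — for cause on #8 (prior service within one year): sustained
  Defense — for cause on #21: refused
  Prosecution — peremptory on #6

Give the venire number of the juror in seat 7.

11

Removed: #5, #6, #7, #8, #12, #14, #15, #18, #20, #22. (#2, #21 stay — for-cause denied.)
Filling seats in venire order through position 7: #1, #2, #3, #4, #9, #10, #11.
So seat 7 is #11.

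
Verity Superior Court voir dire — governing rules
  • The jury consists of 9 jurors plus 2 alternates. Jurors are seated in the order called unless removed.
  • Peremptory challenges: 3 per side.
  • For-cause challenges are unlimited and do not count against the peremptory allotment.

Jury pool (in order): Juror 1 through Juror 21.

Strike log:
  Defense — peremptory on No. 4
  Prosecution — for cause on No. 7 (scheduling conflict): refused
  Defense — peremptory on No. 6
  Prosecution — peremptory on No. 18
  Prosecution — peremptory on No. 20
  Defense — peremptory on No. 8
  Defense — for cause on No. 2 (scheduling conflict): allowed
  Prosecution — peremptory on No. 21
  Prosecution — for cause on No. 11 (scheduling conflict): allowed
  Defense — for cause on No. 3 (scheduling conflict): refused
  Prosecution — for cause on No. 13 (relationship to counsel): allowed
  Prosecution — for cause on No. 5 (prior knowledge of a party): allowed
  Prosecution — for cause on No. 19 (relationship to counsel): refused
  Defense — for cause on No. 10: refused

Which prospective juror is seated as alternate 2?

Removed: #2, #4, #5, #6, #8, #11, #13, #18, #20, #21. (#3, #7, #10, #19 stay — for-cause denied.)
Seating in order: seats 1–9 → #1, #3, #7, #9, #10, #12, #14, #15, #16; alternates → #17, #19.
So alternate 2 is #19.

19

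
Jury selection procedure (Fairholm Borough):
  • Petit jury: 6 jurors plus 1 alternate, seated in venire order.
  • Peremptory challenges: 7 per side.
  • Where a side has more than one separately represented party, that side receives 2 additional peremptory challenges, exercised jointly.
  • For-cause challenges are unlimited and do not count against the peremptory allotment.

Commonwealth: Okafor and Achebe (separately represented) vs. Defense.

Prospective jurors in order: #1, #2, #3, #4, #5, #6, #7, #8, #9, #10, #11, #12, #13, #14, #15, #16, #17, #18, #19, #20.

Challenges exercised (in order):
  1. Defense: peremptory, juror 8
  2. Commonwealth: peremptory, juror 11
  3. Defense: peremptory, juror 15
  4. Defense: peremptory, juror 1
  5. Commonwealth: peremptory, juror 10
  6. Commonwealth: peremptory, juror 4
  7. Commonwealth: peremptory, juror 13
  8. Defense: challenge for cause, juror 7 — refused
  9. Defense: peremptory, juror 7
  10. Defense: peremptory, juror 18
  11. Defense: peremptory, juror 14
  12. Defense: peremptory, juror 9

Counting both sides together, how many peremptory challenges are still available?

Commonwealth allotment: 7 base + 2 multi-party = 9. Defense allotment: 7.
Commonwealth peremptories used: #11, #10, #4, #13 — 4.
Defense peremptories used: #8, #15, #1, #7, #18, #14, #9 — 7 (the for-cause on #7 doesn't count).
Remaining: (9 − 4) + (7 − 7) = 5.

5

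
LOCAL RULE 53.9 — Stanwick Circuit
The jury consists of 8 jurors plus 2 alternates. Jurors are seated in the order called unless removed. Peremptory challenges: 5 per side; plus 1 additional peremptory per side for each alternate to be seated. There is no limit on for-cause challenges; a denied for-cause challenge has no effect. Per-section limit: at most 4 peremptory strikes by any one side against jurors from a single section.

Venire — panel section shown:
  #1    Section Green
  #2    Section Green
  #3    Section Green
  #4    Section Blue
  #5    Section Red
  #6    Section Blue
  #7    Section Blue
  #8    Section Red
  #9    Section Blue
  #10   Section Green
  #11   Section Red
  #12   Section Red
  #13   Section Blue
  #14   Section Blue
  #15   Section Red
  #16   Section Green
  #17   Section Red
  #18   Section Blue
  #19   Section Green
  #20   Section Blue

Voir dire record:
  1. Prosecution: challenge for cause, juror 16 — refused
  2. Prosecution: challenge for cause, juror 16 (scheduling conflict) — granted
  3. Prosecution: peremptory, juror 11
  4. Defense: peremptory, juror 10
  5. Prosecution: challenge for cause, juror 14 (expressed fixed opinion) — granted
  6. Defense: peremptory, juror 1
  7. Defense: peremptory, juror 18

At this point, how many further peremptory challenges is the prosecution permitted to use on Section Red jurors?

3

Prosecution peremptories so far: #11 — 1 of 7 used, 6 left overall.
Against Section Red: #11 — 1 used; per-section cap 4 leaves 3.
Binding limit: min(6, 3) = 3.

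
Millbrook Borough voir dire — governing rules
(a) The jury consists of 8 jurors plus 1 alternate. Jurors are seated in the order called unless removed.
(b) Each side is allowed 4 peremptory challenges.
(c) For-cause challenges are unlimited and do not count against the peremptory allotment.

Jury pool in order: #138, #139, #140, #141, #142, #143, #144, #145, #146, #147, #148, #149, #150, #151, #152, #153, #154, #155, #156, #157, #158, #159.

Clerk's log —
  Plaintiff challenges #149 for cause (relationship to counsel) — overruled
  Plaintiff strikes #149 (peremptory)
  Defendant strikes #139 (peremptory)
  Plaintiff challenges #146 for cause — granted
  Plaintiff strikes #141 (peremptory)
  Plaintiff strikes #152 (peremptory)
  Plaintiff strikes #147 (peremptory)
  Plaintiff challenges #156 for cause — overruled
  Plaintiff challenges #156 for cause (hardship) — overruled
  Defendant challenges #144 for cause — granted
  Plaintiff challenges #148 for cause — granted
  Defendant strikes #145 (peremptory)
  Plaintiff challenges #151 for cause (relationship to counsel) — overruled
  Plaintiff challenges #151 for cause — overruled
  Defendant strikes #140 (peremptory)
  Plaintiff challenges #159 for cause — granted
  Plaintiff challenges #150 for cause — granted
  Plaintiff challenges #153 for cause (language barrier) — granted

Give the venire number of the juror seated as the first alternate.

Removed: #139, #140, #141, #144, #145, #146, #147, #148, #149, #150, #152, #153, #159. (#151, #156 stay — for-cause denied.)
Seating in order: seats 1–8 → #138, #142, #143, #151, #154, #155, #156, #157; alternates → #158.
So alternate 1 is #158.

158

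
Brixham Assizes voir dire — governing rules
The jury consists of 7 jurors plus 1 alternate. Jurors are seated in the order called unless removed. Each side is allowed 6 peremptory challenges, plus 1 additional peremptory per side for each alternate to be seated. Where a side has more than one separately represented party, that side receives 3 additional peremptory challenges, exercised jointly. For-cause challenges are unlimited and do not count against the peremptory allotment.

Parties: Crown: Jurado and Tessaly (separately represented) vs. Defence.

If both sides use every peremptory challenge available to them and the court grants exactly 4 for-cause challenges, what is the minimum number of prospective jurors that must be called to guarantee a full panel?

Seats to fill: 7 + 1 alternates = 8.
Peremptories — Crown: 6 + 1×1 + 3 = 10; Defence: 6 + 1×1 = 7; total 17.
For-cause removals: 4.
Minimum venire: 8 + 17 + 4 = 29.

29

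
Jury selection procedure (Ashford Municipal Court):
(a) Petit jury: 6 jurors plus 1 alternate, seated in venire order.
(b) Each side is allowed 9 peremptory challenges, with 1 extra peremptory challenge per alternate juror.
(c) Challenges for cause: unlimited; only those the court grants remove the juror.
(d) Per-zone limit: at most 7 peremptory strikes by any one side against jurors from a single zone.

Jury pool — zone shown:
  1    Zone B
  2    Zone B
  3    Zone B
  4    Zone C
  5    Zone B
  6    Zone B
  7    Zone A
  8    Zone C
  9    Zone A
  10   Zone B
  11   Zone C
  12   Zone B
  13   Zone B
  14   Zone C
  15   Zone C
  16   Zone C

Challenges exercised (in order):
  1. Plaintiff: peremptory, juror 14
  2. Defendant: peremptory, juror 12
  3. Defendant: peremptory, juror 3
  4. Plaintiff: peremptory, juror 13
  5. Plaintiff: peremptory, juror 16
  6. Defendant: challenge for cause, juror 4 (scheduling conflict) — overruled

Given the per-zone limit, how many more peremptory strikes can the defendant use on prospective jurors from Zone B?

5

Defendant peremptories so far: #12, #3 — 2 of 10 used, 8 left overall.
Against Zone B: #12, #3 — 2 used; per-zone cap 7 leaves 5.
Binding limit: min(8, 5) = 5.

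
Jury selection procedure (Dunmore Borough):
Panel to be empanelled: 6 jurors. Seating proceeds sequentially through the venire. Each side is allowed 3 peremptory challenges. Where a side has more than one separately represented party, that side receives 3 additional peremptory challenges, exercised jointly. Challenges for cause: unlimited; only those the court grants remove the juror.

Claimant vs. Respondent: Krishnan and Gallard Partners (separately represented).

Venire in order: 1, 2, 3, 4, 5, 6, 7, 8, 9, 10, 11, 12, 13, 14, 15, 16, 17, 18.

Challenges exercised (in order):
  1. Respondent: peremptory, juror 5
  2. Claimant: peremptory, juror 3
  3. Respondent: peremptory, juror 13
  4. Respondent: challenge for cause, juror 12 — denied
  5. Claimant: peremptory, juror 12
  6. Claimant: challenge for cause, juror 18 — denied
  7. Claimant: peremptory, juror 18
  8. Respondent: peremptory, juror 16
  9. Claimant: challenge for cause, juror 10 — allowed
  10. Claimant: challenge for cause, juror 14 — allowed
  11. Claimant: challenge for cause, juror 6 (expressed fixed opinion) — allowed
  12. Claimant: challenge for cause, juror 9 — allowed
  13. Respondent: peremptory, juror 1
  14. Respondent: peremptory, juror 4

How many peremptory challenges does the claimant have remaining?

Claimant allotment: 3.
Claimant peremptories used: #3, #12, #18 — 3 (for-cause on #18, #10, #14, #6, #9 don't count).
Remaining: 3 − 3 = 0.

0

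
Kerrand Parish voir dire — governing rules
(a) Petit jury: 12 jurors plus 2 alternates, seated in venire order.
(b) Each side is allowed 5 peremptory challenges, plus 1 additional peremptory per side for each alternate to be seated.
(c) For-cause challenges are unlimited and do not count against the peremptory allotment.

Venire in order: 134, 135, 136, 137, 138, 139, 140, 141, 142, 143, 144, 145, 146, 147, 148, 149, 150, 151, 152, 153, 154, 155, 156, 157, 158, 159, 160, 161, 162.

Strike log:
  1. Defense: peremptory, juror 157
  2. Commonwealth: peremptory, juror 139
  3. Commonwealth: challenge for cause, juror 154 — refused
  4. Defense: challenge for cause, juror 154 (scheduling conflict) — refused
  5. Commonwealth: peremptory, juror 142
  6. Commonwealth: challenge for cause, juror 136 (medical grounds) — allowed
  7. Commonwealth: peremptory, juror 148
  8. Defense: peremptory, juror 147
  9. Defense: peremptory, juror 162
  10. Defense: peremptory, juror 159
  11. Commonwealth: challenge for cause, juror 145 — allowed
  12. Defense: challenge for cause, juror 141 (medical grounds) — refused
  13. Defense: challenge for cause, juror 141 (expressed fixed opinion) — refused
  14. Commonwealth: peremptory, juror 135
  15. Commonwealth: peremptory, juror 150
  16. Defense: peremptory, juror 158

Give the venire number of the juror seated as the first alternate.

Removed: #135, #136, #139, #142, #145, #147, #148, #150, #157, #158, #159, #162. (#141, #154 stay — for-cause denied.)
Seating in order: seats 1–12 → #134, #137, #138, #140, #141, #143, #144, #146, #149, #151, #152, #153; alternates → #154, #155.
So alternate 1 is #154.

154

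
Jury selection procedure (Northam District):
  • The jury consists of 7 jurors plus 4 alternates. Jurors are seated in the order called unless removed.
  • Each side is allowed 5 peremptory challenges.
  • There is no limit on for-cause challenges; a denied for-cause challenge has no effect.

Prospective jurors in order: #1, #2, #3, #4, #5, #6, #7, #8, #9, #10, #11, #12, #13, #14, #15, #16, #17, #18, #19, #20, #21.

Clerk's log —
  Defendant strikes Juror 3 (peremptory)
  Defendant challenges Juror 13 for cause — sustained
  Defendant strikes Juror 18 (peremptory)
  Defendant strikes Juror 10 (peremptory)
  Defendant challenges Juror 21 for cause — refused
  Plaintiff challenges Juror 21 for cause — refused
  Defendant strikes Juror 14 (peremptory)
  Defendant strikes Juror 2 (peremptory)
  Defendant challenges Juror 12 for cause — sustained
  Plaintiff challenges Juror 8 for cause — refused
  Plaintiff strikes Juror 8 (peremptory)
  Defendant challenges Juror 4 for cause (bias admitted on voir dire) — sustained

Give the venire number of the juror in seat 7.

Removed: #2, #3, #4, #8, #10, #12, #13, #14, #18. (#21 stays — for-cause denied.)
Seating in order: seats 1–7 → #1, #5, #6, #7, #9, #11, #15; alternates → #16, #17, #19, #20.
So seat 7 is #15.

15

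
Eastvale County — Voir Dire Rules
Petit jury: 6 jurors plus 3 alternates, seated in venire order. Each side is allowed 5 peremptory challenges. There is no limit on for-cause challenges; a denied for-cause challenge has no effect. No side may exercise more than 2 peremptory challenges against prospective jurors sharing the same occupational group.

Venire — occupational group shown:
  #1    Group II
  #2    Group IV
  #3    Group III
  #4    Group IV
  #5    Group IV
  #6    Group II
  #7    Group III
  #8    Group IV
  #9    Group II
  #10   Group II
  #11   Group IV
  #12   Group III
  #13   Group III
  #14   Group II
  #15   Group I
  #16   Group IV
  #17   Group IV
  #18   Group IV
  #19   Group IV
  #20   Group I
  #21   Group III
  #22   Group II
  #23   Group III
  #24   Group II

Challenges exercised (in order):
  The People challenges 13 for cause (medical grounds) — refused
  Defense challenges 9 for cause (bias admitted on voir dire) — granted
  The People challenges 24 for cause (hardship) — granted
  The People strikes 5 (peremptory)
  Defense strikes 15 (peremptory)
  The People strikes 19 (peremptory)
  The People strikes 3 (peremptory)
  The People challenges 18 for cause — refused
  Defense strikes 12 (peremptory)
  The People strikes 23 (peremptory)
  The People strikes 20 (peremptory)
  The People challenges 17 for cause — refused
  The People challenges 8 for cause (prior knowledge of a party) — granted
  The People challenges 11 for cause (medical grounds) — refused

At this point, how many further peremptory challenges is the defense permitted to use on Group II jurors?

Defense peremptories so far: #15, #12 — 2 of 5 used, 3 left overall.
Against Group II: none yet — per-group cap 2 leaves 2.
Binding limit: min(3, 2) = 2.

2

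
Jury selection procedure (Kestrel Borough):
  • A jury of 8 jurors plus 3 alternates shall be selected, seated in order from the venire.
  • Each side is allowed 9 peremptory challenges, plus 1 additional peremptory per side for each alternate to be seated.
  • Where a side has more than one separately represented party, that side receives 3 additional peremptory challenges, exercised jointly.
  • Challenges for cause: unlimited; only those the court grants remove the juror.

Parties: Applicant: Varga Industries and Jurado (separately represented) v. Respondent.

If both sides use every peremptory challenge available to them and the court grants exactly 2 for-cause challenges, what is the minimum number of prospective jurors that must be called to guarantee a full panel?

Seats to fill: 8 + 3 alternates = 11.
Peremptories — Applicant: 9 + 1×3 + 3 = 15; Respondent: 9 + 1×3 = 12; total 27.
For-cause removals: 2.
Minimum venire: 11 + 27 + 2 = 40.

40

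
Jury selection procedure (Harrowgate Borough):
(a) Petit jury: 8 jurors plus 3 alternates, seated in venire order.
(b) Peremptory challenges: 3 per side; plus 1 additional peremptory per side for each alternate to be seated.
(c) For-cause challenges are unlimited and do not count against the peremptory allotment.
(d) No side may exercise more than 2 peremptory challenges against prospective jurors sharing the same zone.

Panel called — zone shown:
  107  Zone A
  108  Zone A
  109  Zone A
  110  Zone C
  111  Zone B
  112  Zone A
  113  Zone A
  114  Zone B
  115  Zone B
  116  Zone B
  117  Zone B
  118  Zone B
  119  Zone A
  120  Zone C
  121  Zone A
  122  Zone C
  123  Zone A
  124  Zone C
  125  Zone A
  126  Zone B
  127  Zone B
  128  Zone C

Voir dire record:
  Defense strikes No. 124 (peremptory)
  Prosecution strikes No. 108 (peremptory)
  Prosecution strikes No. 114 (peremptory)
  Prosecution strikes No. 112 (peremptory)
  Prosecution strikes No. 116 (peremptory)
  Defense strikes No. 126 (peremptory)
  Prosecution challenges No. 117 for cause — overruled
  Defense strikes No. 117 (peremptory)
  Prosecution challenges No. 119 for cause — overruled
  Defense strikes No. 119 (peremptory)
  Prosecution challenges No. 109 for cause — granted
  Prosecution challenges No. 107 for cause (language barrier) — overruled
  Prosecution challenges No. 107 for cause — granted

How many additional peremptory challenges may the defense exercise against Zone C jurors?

1

Defense peremptories so far: #124, #126, #117, #119 — 4 of 6 used, 2 left overall.
Against Zone C: #124 — 1 used; per-zone cap 2 leaves 1.
Binding limit: min(2, 1) = 1.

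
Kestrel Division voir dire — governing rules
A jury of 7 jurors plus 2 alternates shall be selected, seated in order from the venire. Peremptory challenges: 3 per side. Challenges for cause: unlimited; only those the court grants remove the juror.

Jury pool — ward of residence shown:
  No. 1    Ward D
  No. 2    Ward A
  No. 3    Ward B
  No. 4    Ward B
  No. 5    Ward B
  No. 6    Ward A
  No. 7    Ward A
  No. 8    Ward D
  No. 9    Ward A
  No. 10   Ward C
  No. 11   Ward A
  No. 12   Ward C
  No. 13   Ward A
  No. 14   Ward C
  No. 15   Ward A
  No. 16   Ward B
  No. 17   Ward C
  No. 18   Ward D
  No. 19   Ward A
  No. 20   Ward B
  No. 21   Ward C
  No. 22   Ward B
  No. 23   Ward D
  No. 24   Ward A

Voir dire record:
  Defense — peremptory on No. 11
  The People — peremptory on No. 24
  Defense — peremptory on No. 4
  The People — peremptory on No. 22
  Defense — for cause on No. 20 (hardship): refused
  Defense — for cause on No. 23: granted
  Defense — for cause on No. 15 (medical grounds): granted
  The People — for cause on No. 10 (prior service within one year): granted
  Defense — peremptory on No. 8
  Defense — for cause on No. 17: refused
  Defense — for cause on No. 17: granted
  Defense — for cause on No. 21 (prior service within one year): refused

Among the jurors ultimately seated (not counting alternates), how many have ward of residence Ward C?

Removed: #4, #8, #10, #11, #15, #17, #22, #23, #24.
Seated jurors 1–7: #1, #2, #3, #5, #6, #7, #9 (alternates #12, #13 not counted).
None of those are in Ward C → 0.

0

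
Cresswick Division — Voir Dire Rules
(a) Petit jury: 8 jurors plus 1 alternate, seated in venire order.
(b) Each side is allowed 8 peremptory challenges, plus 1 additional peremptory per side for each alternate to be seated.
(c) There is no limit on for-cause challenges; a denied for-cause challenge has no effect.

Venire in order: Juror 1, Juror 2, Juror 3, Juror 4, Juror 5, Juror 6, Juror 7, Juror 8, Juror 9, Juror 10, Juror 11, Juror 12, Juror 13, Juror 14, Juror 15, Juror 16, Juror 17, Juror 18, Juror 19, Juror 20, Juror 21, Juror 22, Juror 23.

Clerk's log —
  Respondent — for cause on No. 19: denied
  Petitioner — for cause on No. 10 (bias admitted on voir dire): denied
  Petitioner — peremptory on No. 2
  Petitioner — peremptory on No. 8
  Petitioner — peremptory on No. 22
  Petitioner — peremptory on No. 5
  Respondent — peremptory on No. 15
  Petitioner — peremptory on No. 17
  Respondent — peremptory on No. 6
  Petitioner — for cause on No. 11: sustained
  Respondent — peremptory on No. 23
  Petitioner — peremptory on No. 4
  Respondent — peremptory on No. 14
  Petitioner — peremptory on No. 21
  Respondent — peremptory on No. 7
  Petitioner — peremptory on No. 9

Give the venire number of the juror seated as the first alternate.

20

Removed: #2, #4, #5, #6, #7, #8, #9, #11, #14, #15, #17, #21, #22, #23. (#10, #19 stay — for-cause denied.)
Seating in order: seats 1–8 → #1, #3, #10, #12, #13, #16, #18, #19; alternates → #20.
So alternate 1 is #20.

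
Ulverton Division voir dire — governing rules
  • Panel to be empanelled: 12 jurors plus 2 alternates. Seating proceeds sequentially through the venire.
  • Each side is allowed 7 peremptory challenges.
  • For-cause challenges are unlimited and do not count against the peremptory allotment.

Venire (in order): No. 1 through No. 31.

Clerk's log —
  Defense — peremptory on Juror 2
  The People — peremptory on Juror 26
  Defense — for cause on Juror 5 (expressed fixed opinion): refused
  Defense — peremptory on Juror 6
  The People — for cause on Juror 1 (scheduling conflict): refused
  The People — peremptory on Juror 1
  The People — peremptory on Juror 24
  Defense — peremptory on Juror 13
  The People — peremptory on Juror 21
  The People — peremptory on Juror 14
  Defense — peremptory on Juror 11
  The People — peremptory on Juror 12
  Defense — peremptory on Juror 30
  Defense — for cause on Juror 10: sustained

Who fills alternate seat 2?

Removed: #1, #2, #6, #10, #11, #12, #13, #14, #21, #24, #26, #30. (#5 stays — for-cause denied.)
Seating in order: seats 1–12 → #3, #4, #5, #7, #8, #9, #15, #16, #17, #18, #19, #20; alternates → #22, #23.
So alternate 2 is #23.

23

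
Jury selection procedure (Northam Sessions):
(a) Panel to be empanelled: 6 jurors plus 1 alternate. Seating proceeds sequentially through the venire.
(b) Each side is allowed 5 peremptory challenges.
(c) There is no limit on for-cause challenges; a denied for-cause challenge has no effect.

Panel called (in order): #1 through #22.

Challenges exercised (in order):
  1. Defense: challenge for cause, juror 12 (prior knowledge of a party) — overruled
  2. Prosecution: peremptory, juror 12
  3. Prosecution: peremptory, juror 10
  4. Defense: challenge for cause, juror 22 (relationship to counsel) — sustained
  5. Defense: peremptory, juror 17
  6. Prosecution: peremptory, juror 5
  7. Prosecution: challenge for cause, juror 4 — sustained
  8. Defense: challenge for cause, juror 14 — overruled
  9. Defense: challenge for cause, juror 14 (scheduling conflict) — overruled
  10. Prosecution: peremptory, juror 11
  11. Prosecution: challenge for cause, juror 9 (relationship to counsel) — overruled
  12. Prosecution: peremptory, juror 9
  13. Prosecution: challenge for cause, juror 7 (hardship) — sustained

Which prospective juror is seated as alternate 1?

Removed: #4, #5, #7, #9, #10, #11, #12, #17, #22. (#14 stays — for-cause denied.)
Seating in order: seats 1–6 → #1, #2, #3, #6, #8, #13; alternates → #14.
So alternate 1 is #14.

14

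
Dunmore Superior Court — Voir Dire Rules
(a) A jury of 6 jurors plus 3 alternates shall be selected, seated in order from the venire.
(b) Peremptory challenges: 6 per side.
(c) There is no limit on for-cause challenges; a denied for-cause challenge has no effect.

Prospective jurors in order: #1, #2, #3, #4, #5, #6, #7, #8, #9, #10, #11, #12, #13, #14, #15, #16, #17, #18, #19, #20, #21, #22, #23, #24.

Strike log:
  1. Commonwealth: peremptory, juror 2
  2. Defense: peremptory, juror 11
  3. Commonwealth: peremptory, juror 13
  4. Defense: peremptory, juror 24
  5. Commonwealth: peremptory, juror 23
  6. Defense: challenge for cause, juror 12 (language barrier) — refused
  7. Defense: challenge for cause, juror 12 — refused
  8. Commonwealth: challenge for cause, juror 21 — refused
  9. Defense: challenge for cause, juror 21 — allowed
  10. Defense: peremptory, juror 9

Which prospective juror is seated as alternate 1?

8

Removed: #2, #9, #11, #13, #21, #23, #24. (#12 stays — for-cause denied.)
Seating in order: seats 1–6 → #1, #3, #4, #5, #6, #7; alternates → #8, #10, #12.
So alternate 1 is #8.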